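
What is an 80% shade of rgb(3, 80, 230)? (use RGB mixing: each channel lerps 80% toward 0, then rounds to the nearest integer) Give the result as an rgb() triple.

Per channel, c → c + 0.8(0 − c):
  R: 3 + 0.8×(0−3) = 3 − 2.4 = 0.6 → 1
  G: 80 + 0.8×(0−80) = 80 − 64 = 16 → 16
  B: 230 + 0.8×(0−230) = 230 − 184 = 46 → 46

rgb(1, 16, 46)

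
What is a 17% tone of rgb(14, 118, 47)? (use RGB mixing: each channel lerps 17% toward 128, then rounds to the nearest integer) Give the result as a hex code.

Per channel, c → c + 0.17(128 − c):
  R: 14 + 19.38 = 33.38 → 33
  G: 118 + 0.17×(128−118) = 118 + 1.7 = 119.7 → 120
  B: 47 + 0.17×(128−47) = 47 + 13.77 = 60.77 → 61
rgb(33, 120, 61) = #21783d.

#21783d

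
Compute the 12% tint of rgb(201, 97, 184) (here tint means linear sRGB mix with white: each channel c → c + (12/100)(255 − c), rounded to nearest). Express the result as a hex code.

Lerp each channel 12% toward 255:
  R: 201 + 0.12×(255−201) = 201 + 6.48 = 207.48 → 207
  G: 97 + 0.12×(255−97) = 97 + 18.96 = 115.96 → 116
  B: 184 + 0.12×(255−184) = 184 + 8.52 = 192.52 → 193
rgb(207, 116, 193) = #CF74C1.

#CF74C1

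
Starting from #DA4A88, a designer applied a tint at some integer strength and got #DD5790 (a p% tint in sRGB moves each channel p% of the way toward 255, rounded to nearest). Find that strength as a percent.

7%

#DA4A88 is rgb(218, 74, 136); #DD5790 is rgb(221, 87, 144).
On the G channel (widest range): 87 ≈ 74 + (p/100)(255 − 74), so p ≈ 100×(87 − 74)/(255 − 74) = 1300/181 = 7.18.
p = 7 reproduces all three channels after rounding.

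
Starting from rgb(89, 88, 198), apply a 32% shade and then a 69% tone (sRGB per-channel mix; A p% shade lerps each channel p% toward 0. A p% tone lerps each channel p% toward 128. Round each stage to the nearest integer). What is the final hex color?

#6B6B82

Per channel, c → c + 0.32(0 − c):
  R: 89 − 28.48 = 60.52 → 61
  G: 88 − 28.16 = 59.84 → 60
  B: 198 + 0.32×(0−198) = 198 − 63.36 = 134.64 → 135
After the shade: rgb(61, 60, 135) = #3D3C87.
Per channel, c → c + 0.69(128 − c):
  R: 61 + 0.69×(128−61) = 61 + 46.23 = 107.23 → 107
  G: 60 + 0.69×(128−60) = 60 + 46.92 = 106.92 → 107
  B: 135 − 4.83 = 130.17 → 130
rgb(107, 107, 130) = #6B6B82.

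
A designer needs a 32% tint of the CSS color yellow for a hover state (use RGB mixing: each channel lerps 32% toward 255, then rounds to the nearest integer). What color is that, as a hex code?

#ffff52

CSS yellow is rgb(255, 255, 0).
Lerp each channel 32% toward 255:
  R: 255 + 0.32×(255−255) = 255 + 0 = 255 → 255
  G: 255 + 0.32×(255−255) = 255 + 0 = 255 → 255
  B: 0 + 81.6 = 81.6 → 82
rgb(255, 255, 82) = #ffff52.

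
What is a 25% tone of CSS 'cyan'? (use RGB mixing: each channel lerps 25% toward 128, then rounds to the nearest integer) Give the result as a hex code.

#20DFDF

CSS cyan is rgb(0, 255, 255).
A 25% tone moves each channel 25% toward 128:
  R: 0 + 0.25×(128−0) = 0 + 32 = 32 → 32
  G: 255 + 0.25×(128−255) = 255 − 31.75 = 223.25 → 223
  B: 255 + 0.25×(128−255) = 255 − 31.75 = 223.25 → 223
rgb(32, 223, 223) = #20DFDF.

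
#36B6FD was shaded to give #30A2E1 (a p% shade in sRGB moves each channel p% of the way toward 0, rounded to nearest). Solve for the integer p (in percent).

11%

#36B6FD is rgb(54, 182, 253); #30A2E1 is rgb(48, 162, 225).
On the B channel (widest range): 225 ≈ 253 + (p/100)(0 − 253), so p ≈ 100×(225 − 253)/(0 − 253) = -2800/-253 = 11.07.
p = 11 reproduces all three channels after rounding.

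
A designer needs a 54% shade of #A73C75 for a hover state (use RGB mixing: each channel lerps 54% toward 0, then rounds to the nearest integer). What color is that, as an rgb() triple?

#A73C75 is rgb(167, 60, 117).
Per channel, c → c + 0.54(0 − c):
  R: 167 + 0.54×(0−167) = 167 − 90.18 = 76.82 → 77
  G: 60 + 0.54×(0−60) = 60 − 32.4 = 27.6 → 28
  B: 117 − 63.18 = 53.82 → 54

rgb(77, 28, 54)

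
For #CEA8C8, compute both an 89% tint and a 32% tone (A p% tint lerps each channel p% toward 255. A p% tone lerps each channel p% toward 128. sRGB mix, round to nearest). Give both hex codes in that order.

#CEA8C8 is rgb(206, 168, 200).
89% tint:
  R: 206 + 43.61 = 249.61 → 250
  G: 168 + 0.89×(255−168) = 168 + 77.43 = 245.43 → 245
  B: 200 + 48.95 = 248.95 → 249
  → #FAF5F9
32% tone:
  R: 206 + 0.32×(128−206) = 206 − 24.96 = 181.04 → 181
  G: 168 + 0.32×(128−168) = 168 − 12.8 = 155.2 → 155
  B: 200 − 23.04 = 176.96 → 177
  → #B59BB1

#FAF5F9, #B59BB1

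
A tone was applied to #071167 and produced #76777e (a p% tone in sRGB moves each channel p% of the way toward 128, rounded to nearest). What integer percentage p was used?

92%

#071167 is rgb(7, 17, 103); #76777e is rgb(118, 119, 126).
On the R channel (widest range): 118 ≈ 7 + (p/100)(128 − 7), so p ≈ 100×(118 − 7)/(128 − 7) = 11100/121 = 91.74.
p = 92 reproduces all three channels after rounding.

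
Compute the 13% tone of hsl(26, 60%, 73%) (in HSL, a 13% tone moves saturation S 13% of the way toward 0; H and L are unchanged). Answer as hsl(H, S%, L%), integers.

S moves 13% from 60 toward 0: 60 − 7.8 = 52.2 → 52.
H and L are unchanged.

hsl(26, 52%, 73%)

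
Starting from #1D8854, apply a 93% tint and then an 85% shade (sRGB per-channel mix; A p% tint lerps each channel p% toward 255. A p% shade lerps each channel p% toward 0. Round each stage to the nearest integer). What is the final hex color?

#1D8854 is rgb(29, 136, 84).
A 93% tint moves each channel 93% toward 255:
  R: 29 + 0.93×(255−29) = 29 + 210.18 = 239.18 → 239
  G: 136 + 0.93×(255−136) = 136 + 110.67 = 246.67 → 247
  B: 84 + 159.03 = 243.03 → 243
After the tint: rgb(239, 247, 243) = #EFF7F3.
Per channel, c → c + 0.85(0 − c):
  R: 239 + 0.85×(0−239) = 239 − 203.15 = 35.85 → 36
  G: 247 − 209.95 = 37.05 → 37
  B: 243 + 0.85×(0−243) = 243 − 206.55 = 36.45 → 36
rgb(36, 37, 36) = #242524.

#242524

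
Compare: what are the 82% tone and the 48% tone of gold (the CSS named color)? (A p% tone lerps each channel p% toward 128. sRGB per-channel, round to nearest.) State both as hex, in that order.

#979069, #C2AD3D

CSS gold is rgb(255, 215, 0).
82% tone:
  R: 255 + 0.82×(128−255) = 255 − 104.14 = 150.86 → 151
  G: 215 + 0.82×(128−215) = 215 − 71.34 = 143.66 → 144
  B: 0 + 104.96 = 104.96 → 105
  → #979069
48% tone:
  R: 255 + 0.48×(128−255) = 255 − 60.96 = 194.04 → 194
  G: 215 + 0.48×(128−215) = 215 − 41.76 = 173.24 → 173
  B: 0 + 61.44 = 61.44 → 61
  → #C2AD3D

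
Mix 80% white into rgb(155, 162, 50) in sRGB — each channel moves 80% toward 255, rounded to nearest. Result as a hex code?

#ebecd6

Lerp each channel 80% toward 255:
  R: 155 + 80 = 235 → 235
  G: 162 + 74.4 = 236.4 → 236
  B: 50 + 0.8×(255−50) = 50 + 164 = 214 → 214
rgb(235, 236, 214) = #ebecd6.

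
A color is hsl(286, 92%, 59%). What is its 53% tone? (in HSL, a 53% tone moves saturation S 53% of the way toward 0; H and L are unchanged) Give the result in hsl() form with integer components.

S moves 53% from 92 toward 0: 92 − 48.76 = 43.24 → 43.
H and L are unchanged.

hsl(286, 43%, 59%)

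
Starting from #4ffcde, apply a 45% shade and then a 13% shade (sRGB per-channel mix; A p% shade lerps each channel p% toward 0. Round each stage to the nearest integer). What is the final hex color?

#4ffcde is rgb(79, 252, 222).
A 45% shade moves each channel 45% toward 0:
  R: 79 + 0.45×(0−79) = 79 − 35.55 = 43.45 → 43
  G: 252 + 0.45×(0−252) = 252 − 113.4 = 138.6 → 139
  B: 222 + 0.45×(0−222) = 222 − 99.9 = 122.1 → 122
After the shade: rgb(43, 139, 122) = #2b8b7a.
Per channel, c → c + 0.13(0 − c):
  R: 43 − 5.59 = 37.41 → 37
  G: 139 + 0.13×(0−139) = 139 − 18.07 = 120.93 → 121
  B: 122 − 15.86 = 106.14 → 106
rgb(37, 121, 106) = #25796a.

#25796a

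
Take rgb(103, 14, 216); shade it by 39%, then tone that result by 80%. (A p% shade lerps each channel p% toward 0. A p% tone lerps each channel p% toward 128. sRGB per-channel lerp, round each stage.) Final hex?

A 39% shade moves each channel 39% toward 0:
  R: 103 + 0.39×(0−103) = 103 − 40.17 = 62.83 → 63
  G: 14 + 0.39×(0−14) = 14 − 5.46 = 8.54 → 9
  B: 216 − 84.24 = 131.76 → 132
After the shade: rgb(63, 9, 132) = #3f0984.
Lerp each channel 80% toward 128:
  R: 63 + 0.8×(128−63) = 63 + 52 = 115 → 115
  G: 9 + 0.8×(128−9) = 9 + 95.2 = 104.2 → 104
  B: 132 + 0.8×(128−132) = 132 − 3.2 = 128.8 → 129
rgb(115, 104, 129) = #736881.

#736881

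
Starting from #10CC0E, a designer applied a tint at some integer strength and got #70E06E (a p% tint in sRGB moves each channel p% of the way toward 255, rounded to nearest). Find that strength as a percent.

40%

#10CC0E is rgb(16, 204, 14); #70E06E is rgb(112, 224, 110).
On the B channel (widest range): 110 ≈ 14 + (p/100)(255 − 14), so p ≈ 100×(110 − 14)/(255 − 14) = 9600/241 = 39.83.
p = 40 reproduces all three channels after rounding.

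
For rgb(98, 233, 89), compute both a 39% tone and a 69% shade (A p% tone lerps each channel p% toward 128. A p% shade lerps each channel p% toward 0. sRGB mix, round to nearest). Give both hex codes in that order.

39% tone:
  R: 98 + 11.7 = 109.7 → 110
  G: 233 − 40.95 = 192.05 → 192
  B: 89 + 0.39×(128−89) = 89 + 15.21 = 104.21 → 104
  → #6EC068
69% shade:
  R: 98 + 0.69×(0−98) = 98 − 67.62 = 30.38 → 30
  G: 233 − 160.77 = 72.23 → 72
  B: 89 − 61.41 = 27.59 → 28
  → #1E481C

#6EC068, #1E481C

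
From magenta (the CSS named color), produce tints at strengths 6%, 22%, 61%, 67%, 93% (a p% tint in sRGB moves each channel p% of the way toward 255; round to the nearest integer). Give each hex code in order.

CSS magenta is rgb(255, 0, 255).
6%: (255→255, 0 + 15.3 = 15.3→15, 255→255) → #FF0FFF
22%: (255→255, 0 + 56.1 = 56.1→56, 255→255) → #FF38FF
61%: (255→255, 0 + 155.55 = 155.55→156, 255→255) → #FF9CFF
67%: (255→255, 0 + 170.85 = 170.85→171, 255→255) → #FFABFF
93%: (255→255, 0 + 237.15 = 237.15→237, 255→255) → #FFEDFF

#FF0FFF, #FF38FF, #FF9CFF, #FFABFF, #FFEDFF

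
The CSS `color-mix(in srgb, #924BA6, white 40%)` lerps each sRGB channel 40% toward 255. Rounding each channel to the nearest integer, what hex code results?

#924BA6 is rgb(146, 75, 166).
Per channel, c → c + 0.4(255 − c):
  R: 146 + 43.6 = 189.6 → 190
  G: 75 + 0.4×(255−75) = 75 + 72 = 147 → 147
  B: 166 + 0.4×(255−166) = 166 + 35.6 = 201.6 → 202
rgb(190, 147, 202) = #BE93CA.

#BE93CA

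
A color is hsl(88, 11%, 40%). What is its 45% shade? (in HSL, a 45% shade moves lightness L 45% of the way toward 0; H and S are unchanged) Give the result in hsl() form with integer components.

hsl(88, 11%, 22%)

L moves 45% from 40 toward 0: 40 − 18 = 22 → 22.
H and S are unchanged.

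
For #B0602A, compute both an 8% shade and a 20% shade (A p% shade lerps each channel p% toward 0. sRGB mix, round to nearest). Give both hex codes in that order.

#B0602A is rgb(176, 96, 42).
8% shade:
  R: 176 − 14.08 = 161.92 → 162
  G: 96 − 7.68 = 88.32 → 88
  B: 42 + 0.08×(0−42) = 42 − 3.36 = 38.64 → 39
  → #A25827
20% shade:
  R: 176 + 0.2×(0−176) = 176 − 35.2 = 140.8 → 141
  G: 96 + 0.2×(0−96) = 96 − 19.2 = 76.8 → 77
  B: 42 − 8.4 = 33.6 → 34
  → #8D4D22

#A25827, #8D4D22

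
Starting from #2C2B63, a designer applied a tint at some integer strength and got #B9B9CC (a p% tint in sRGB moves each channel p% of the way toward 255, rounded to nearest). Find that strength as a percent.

67%

#2C2B63 is rgb(44, 43, 99); #B9B9CC is rgb(185, 185, 204).
On the G channel (widest range): 185 ≈ 43 + (p/100)(255 − 43), so p ≈ 100×(185 − 43)/(255 − 43) = 14200/212 = 66.98.
p = 67 reproduces all three channels after rounding.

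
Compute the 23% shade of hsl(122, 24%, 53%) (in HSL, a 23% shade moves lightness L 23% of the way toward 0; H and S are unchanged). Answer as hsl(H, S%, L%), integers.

L moves 23% from 53 toward 0: 53 − 12.19 = 40.81 → 41.
H and S are unchanged.

hsl(122, 24%, 41%)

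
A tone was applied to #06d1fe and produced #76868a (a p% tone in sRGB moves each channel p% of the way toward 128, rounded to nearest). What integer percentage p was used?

#06d1fe is rgb(6, 209, 254); #76868a is rgb(118, 134, 138).
On the B channel (widest range): 138 ≈ 254 + (p/100)(128 − 254), so p ≈ 100×(138 − 254)/(128 − 254) = -11600/-126 = 92.06.
p = 92 reproduces all three channels after rounding.

92%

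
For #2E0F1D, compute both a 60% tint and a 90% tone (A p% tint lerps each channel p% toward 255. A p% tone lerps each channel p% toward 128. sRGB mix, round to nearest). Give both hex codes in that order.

#AB9FA5, #787576

#2E0F1D is rgb(46, 15, 29).
60% tint:
  R: 46 + 125.4 = 171.4 → 171
  G: 15 + 0.6×(255−15) = 15 + 144 = 159 → 159
  B: 29 + 0.6×(255−29) = 29 + 135.6 = 164.6 → 165
  → #AB9FA5
90% tone:
  R: 46 + 0.9×(128−46) = 46 + 73.8 = 119.8 → 120
  G: 15 + 101.7 = 116.7 → 117
  B: 29 + 0.9×(128−29) = 29 + 89.1 = 118.1 → 118
  → #787576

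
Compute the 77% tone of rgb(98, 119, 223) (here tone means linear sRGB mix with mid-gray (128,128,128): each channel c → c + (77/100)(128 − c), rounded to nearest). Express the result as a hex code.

Lerp each channel 77% toward 128:
  R: 98 + 0.77×(128−98) = 98 + 23.1 = 121.1 → 121
  G: 119 + 6.93 = 125.93 → 126
  B: 223 − 73.15 = 149.85 → 150
rgb(121, 126, 150) = #797E96.

#797E96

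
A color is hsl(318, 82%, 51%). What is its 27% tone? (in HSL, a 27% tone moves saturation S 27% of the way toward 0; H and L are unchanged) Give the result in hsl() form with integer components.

hsl(318, 60%, 51%)

S moves 27% from 82 toward 0: 82 − 22.14 = 59.86 → 60.
H and L are unchanged.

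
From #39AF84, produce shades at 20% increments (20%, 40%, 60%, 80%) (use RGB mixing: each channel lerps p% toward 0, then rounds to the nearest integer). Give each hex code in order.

#2E8C6A, #22694F, #174635, #0B231A

#39AF84 is rgb(57, 175, 132).
20%: (57 − 11.4 = 45.6→46, 175 − 35 = 140→140, 132 − 26.4 = 105.6→106) → #2E8C6A
40%: (57 − 22.8 = 34.2→34, 175 − 70 = 105→105, 132 − 52.8 = 79.2→79) → #22694F
60%: (57 − 34.2 = 22.8→23, 175 − 105 = 70→70, 132 − 79.2 = 52.8→53) → #174635
80%: (57 − 45.6 = 11.4→11, 175 − 140 = 35→35, 132 − 105.6 = 26.4→26) → #0B231A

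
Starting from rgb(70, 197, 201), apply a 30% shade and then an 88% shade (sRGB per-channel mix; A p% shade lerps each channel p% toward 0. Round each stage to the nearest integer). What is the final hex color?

#061111

Per channel, c → c + 0.3(0 − c):
  R: 70 − 21 = 49 → 49
  G: 197 − 59.1 = 137.9 → 138
  B: 201 − 60.3 = 140.7 → 141
After the shade: rgb(49, 138, 141) = #318A8D.
An 88% shade moves each channel 88% toward 0:
  R: 49 − 43.12 = 5.88 → 6
  G: 138 − 121.44 = 16.56 → 17
  B: 141 − 124.08 = 16.92 → 17
rgb(6, 17, 17) = #061111.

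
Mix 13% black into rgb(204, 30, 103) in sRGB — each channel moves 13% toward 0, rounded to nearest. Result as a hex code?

Lerp each channel 13% toward 0:
  R: 204 + 0.13×(0−204) = 204 − 26.52 = 177.48 → 177
  G: 30 + 0.13×(0−30) = 30 − 3.9 = 26.1 → 26
  B: 103 − 13.39 = 89.61 → 90
rgb(177, 26, 90) = #B11A5A.

#B11A5A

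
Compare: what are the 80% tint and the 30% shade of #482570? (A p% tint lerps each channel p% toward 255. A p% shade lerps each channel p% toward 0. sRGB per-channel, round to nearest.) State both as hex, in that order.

#482570 is rgb(72, 37, 112).
80% tint:
  R: 72 + 146.4 = 218.4 → 218
  G: 37 + 174.4 = 211.4 → 211
  B: 112 + 0.8×(255−112) = 112 + 114.4 = 226.4 → 226
  → #DAD3E2
30% shade:
  R: 72 − 21.6 = 50.4 → 50
  G: 37 + 0.3×(0−37) = 37 − 11.1 = 25.9 → 26
  B: 112 + 0.3×(0−112) = 112 − 33.6 = 78.4 → 78
  → #321A4E

#DAD3E2, #321A4E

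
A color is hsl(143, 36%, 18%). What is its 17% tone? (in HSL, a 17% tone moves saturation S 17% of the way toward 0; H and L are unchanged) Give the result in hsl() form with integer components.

S moves 17% from 36 toward 0: 36 − 6.12 = 29.88 → 30.
H and L are unchanged.

hsl(143, 30%, 18%)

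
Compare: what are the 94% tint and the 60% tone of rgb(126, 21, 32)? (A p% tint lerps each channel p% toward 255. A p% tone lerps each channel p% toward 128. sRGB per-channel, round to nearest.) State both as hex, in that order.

94% tint:
  R: 126 + 121.26 = 247.26 → 247
  G: 21 + 0.94×(255−21) = 21 + 219.96 = 240.96 → 241
  B: 32 + 0.94×(255−32) = 32 + 209.62 = 241.62 → 242
  → #F7F1F2
60% tone:
  R: 126 + 1.2 = 127.2 → 127
  G: 21 + 64.2 = 85.2 → 85
  B: 32 + 57.6 = 89.6 → 90
  → #7F555A

#F7F1F2, #7F555A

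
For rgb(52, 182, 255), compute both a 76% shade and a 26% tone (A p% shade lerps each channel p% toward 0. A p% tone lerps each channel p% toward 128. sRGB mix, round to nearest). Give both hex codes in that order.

#0c2c3d, #48a8de

76% shade:
  R: 52 − 39.52 = 12.48 → 12
  G: 182 − 138.32 = 43.68 → 44
  B: 255 + 0.76×(0−255) = 255 − 193.8 = 61.2 → 61
  → #0c2c3d
26% tone:
  R: 52 + 19.76 = 71.76 → 72
  G: 182 − 14.04 = 167.96 → 168
  B: 255 + 0.26×(128−255) = 255 − 33.02 = 221.98 → 222
  → #48a8de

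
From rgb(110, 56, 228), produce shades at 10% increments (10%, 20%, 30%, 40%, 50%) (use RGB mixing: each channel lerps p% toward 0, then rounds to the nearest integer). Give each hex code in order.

#6332CD, #582DB6, #4D27A0, #422289, #371C72

10%: (110 − 11 = 99→99, 56 − 5.6 = 50.4→50, 228 − 22.8 = 205.2→205) → #6332CD
20%: (110 − 22 = 88→88, 56 − 11.2 = 44.8→45, 228 − 45.6 = 182.4→182) → #582DB6
30%: (110 − 33 = 77→77, 56 − 16.8 = 39.2→39, 228 − 68.4 = 159.6→160) → #4D27A0
40%: (110 − 44 = 66→66, 56 − 22.4 = 33.6→34, 228 − 91.2 = 136.8→137) → #422289
50%: (110 − 55 = 55→55, 56 − 28 = 28→28, 228 − 114 = 114→114) → #371C72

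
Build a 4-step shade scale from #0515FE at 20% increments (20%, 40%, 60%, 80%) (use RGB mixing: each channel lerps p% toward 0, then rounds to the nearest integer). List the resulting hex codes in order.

#0411CB, #030D98, #020866, #010433

#0515FE is rgb(5, 21, 254).
20%: (5 − 1 = 4→4, 21 − 4.2 = 16.8→17, 254 − 50.8 = 203.2→203) → #0411CB
40%: (5 − 2 = 3→3, 21 − 8.4 = 12.6→13, 254 − 101.6 = 152.4→152) → #030D98
60%: (5 − 3 = 2→2, 21 − 12.6 = 8.4→8, 254 − 152.4 = 101.6→102) → #020866
80%: (5 − 4 = 1→1, 21 − 16.8 = 4.2→4, 254 − 203.2 = 50.8→51) → #010433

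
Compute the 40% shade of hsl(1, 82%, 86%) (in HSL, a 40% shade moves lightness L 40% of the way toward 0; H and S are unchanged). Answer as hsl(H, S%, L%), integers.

hsl(1, 82%, 52%)

L moves 40% from 86 toward 0: 86 − 34.4 = 51.6 → 52.
H and S are unchanged.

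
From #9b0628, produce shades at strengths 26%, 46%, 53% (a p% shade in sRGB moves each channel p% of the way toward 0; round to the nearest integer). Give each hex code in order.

#9b0628 is rgb(155, 6, 40).
26%: (155 − 40.3 = 114.7→115, 6 − 1.56 = 4.44→4, 40 − 10.4 = 29.6→30) → #73041e
46%: (155 − 71.3 = 83.7→84, 6 − 2.76 = 3.24→3, 40 − 18.4 = 21.6→22) → #540316
53%: (155 − 82.15 = 72.85→73, 6 − 3.18 = 2.82→3, 40 − 21.2 = 18.8→19) → #490313

#73041e, #540316, #490313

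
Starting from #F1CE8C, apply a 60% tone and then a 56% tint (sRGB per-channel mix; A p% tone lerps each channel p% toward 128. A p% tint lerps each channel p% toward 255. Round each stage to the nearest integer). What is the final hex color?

#DBD5C9

#F1CE8C is rgb(241, 206, 140).
Per channel, c → c + 0.6(128 − c):
  R: 241 − 67.8 = 173.2 → 173
  G: 206 + 0.6×(128−206) = 206 − 46.8 = 159.2 → 159
  B: 140 + 0.6×(128−140) = 140 − 7.2 = 132.8 → 133
After the tone: rgb(173, 159, 133) = #AD9F85.
Lerp each channel 56% toward 255:
  R: 173 + 0.56×(255−173) = 173 + 45.92 = 218.92 → 219
  G: 159 + 0.56×(255−159) = 159 + 53.76 = 212.76 → 213
  B: 133 + 0.56×(255−133) = 133 + 68.32 = 201.32 → 201
rgb(219, 213, 201) = #DBD5C9.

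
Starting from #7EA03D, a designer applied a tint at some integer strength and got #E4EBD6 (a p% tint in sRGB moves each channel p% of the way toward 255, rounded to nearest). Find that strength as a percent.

#7EA03D is rgb(126, 160, 61); #E4EBD6 is rgb(228, 235, 214).
On the B channel (widest range): 214 ≈ 61 + (p/100)(255 − 61), so p ≈ 100×(214 − 61)/(255 − 61) = 15300/194 = 78.87.
p = 79 reproduces all three channels after rounding.

79%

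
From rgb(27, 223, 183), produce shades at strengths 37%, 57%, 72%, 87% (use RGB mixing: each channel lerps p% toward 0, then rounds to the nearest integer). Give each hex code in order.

37%: (27 − 9.99 = 17.01→17, 223 − 82.51 = 140.49→140, 183 − 67.71 = 115.29→115) → #118C73
57%: (27 − 15.39 = 11.61→12, 223 − 127.11 = 95.89→96, 183 − 104.31 = 78.69→79) → #0C604F
72%: (27 − 19.44 = 7.56→8, 223 − 160.56 = 62.44→62, 183 − 131.76 = 51.24→51) → #083E33
87%: (27 − 23.49 = 3.51→4, 223 − 194.01 = 28.99→29, 183 − 159.21 = 23.79→24) → #041D18

#118C73, #0C604F, #083E33, #041D18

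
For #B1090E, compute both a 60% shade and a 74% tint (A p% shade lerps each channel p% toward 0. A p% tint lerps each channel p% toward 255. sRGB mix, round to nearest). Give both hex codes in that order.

#470406, #EBBFC0

#B1090E is rgb(177, 9, 14).
60% shade:
  R: 177 + 0.6×(0−177) = 177 − 106.2 = 70.8 → 71
  G: 9 − 5.4 = 3.6 → 4
  B: 14 + 0.6×(0−14) = 14 − 8.4 = 5.6 → 6
  → #470406
74% tint:
  R: 177 + 57.72 = 234.72 → 235
  G: 9 + 0.74×(255−9) = 9 + 182.04 = 191.04 → 191
  B: 14 + 178.34 = 192.34 → 192
  → #EBBFC0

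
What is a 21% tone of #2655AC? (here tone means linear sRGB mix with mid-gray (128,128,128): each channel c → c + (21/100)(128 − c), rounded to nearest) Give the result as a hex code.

#2655AC is rgb(38, 85, 172).
Per channel, c → c + 0.21(128 − c):
  R: 38 + 0.21×(128−38) = 38 + 18.9 = 56.9 → 57
  G: 85 + 9.03 = 94.03 → 94
  B: 172 + 0.21×(128−172) = 172 − 9.24 = 162.76 → 163
rgb(57, 94, 163) = #395EA3.

#395EA3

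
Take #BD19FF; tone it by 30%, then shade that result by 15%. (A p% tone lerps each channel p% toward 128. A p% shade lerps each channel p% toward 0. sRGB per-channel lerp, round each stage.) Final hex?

#BD19FF is rgb(189, 25, 255).
Per channel, c → c + 0.3(128 − c):
  R: 189 − 18.3 = 170.7 → 171
  G: 25 + 30.9 = 55.9 → 56
  B: 255 − 38.1 = 216.9 → 217
After the tone: rgb(171, 56, 217) = #AB38D9.
Lerp each channel 15% toward 0:
  R: 171 − 25.65 = 145.35 → 145
  G: 56 − 8.4 = 47.6 → 48
  B: 217 + 0.15×(0−217) = 217 − 32.55 = 184.45 → 184
rgb(145, 48, 184) = #9130B8.

#9130B8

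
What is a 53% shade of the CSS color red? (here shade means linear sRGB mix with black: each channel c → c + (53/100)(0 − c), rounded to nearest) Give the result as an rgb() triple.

CSS red is rgb(255, 0, 0).
Per channel, c → c + 0.53(0 − c):
  R: 255 + 0.53×(0−255) = 255 − 135.15 = 119.85 → 120
  G: 0 + 0.53×(0−0) = 0 + 0 = 0 → 0
  B: 0 + 0.53×(0−0) = 0 + 0 = 0 → 0

rgb(120, 0, 0)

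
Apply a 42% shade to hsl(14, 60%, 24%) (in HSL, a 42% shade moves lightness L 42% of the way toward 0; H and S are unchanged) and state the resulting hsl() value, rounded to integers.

L moves 42% from 24 toward 0: 24 − 10.08 = 13.92 → 14.
H and S are unchanged.

hsl(14, 60%, 14%)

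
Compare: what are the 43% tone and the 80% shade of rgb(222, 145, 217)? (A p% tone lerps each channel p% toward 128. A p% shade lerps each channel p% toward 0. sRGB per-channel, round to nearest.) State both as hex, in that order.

#b68ab3, #2c1d2b

43% tone:
  R: 222 − 40.42 = 181.58 → 182
  G: 145 − 7.31 = 137.69 → 138
  B: 217 + 0.43×(128−217) = 217 − 38.27 = 178.73 → 179
  → #b68ab3
80% shade:
  R: 222 + 0.8×(0−222) = 222 − 177.6 = 44.4 → 44
  G: 145 − 116 = 29 → 29
  B: 217 + 0.8×(0−217) = 217 − 173.6 = 43.4 → 43
  → #2c1d2b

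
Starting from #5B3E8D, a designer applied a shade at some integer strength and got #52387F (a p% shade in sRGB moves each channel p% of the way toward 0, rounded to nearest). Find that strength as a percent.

10%

#5B3E8D is rgb(91, 62, 141); #52387F is rgb(82, 56, 127).
On the B channel (widest range): 127 ≈ 141 + (p/100)(0 − 141), so p ≈ 100×(127 − 141)/(0 − 141) = -1400/-141 = 9.93.
p = 10 reproduces all three channels after rounding.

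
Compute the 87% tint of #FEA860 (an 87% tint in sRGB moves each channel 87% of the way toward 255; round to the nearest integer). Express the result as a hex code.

#FEA860 is rgb(254, 168, 96).
Lerp each channel 87% toward 255:
  R: 254 + 0.87 = 254.87 → 255
  G: 168 + 75.69 = 243.69 → 244
  B: 96 + 138.33 = 234.33 → 234
rgb(255, 244, 234) = #FFF4EA.

#FFF4EA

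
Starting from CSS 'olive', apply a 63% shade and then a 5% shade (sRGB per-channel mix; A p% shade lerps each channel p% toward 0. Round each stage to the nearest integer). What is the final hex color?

#2D2D00

CSS olive is rgb(128, 128, 0).
A 63% shade moves each channel 63% toward 0:
  R: 128 + 0.63×(0−128) = 128 − 80.64 = 47.36 → 47
  G: 128 − 80.64 = 47.36 → 47
  B: 0 + 0.63×(0−0) = 0 + 0 = 0 → 0
After the shade: rgb(47, 47, 0) = #2F2F00.
A 5% shade moves each channel 5% toward 0:
  R: 47 − 2.35 = 44.65 → 45
  G: 47 + 0.05×(0−47) = 47 − 2.35 = 44.65 → 45
  B: 0 + 0.05×(0−0) = 0 + 0 = 0 → 0
rgb(45, 45, 0) = #2D2D00.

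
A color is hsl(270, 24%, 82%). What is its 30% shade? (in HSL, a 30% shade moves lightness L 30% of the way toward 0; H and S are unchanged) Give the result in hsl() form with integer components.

hsl(270, 24%, 57%)

L moves 30% from 82 toward 0: 82 − 24.6 = 57.4 → 57.
H and S are unchanged.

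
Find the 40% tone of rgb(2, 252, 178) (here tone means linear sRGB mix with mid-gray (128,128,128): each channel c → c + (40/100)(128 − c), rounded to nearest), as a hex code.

#34CA9E

Lerp each channel 40% toward 128:
  R: 2 + 50.4 = 52.4 → 52
  G: 252 + 0.4×(128−252) = 252 − 49.6 = 202.4 → 202
  B: 178 + 0.4×(128−178) = 178 − 20 = 158 → 158
rgb(52, 202, 158) = #34CA9E.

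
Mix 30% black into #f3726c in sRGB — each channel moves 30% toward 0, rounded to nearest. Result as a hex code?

#aa504c

#f3726c is rgb(243, 114, 108).
Lerp each channel 30% toward 0:
  R: 243 + 0.3×(0−243) = 243 − 72.9 = 170.1 → 170
  G: 114 + 0.3×(0−114) = 114 − 34.2 = 79.8 → 80
  B: 108 + 0.3×(0−108) = 108 − 32.4 = 75.6 → 76
rgb(170, 80, 76) = #aa504c.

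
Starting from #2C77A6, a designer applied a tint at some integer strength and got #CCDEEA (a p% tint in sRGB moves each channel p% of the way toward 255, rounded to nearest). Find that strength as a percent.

76%

#2C77A6 is rgb(44, 119, 166); #CCDEEA is rgb(204, 222, 234).
On the R channel (widest range): 204 ≈ 44 + (p/100)(255 − 44), so p ≈ 100×(204 − 44)/(255 − 44) = 16000/211 = 75.83.
p = 76 reproduces all three channels after rounding.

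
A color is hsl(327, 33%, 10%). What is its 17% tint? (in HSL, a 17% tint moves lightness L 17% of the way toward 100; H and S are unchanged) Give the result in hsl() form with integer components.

hsl(327, 33%, 25%)

L moves 17% from 10 toward 100: 10 + 15.3 = 25.3 → 25.
H and S are unchanged.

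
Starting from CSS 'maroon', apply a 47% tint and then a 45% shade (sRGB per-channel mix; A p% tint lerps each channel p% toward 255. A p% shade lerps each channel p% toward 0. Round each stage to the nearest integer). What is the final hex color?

#674242

CSS maroon is rgb(128, 0, 0).
Per channel, c → c + 0.47(255 − c):
  R: 128 + 0.47×(255−128) = 128 + 59.69 = 187.69 → 188
  G: 0 + 119.85 = 119.85 → 120
  B: 0 + 0.47×(255−0) = 0 + 119.85 = 119.85 → 120
After the tint: rgb(188, 120, 120) = #BC7878.
Lerp each channel 45% toward 0:
  R: 188 + 0.45×(0−188) = 188 − 84.6 = 103.4 → 103
  G: 120 − 54 = 66 → 66
  B: 120 − 54 = 66 → 66
rgb(103, 66, 66) = #674242.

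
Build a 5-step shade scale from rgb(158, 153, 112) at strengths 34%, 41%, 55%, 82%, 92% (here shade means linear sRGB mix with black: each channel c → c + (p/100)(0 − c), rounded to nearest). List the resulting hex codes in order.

34%: (158 − 53.72 = 104.28→104, 153 − 52.02 = 100.98→101, 112 − 38.08 = 73.92→74) → #68654a
41%: (158 − 64.78 = 93.22→93, 153 − 62.73 = 90.27→90, 112 − 45.92 = 66.08→66) → #5d5a42
55%: (158 − 86.9 = 71.1→71, 153 − 84.15 = 68.85→69, 112 − 61.6 = 50.4→50) → #474532
82%: (158 − 129.56 = 28.44→28, 153 − 125.46 = 27.54→28, 112 − 91.84 = 20.16→20) → #1c1c14
92%: (158 − 145.36 = 12.64→13, 153 − 140.76 = 12.24→12, 112 − 103.04 = 8.96→9) → #0d0c09

#68654a, #5d5a42, #474532, #1c1c14, #0d0c09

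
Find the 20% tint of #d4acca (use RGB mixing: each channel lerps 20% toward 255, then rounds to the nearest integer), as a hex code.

#ddbdd5

#d4acca is rgb(212, 172, 202).
Per channel, c → c + 0.2(255 − c):
  R: 212 + 0.2×(255−212) = 212 + 8.6 = 220.6 → 221
  G: 172 + 0.2×(255−172) = 172 + 16.6 = 188.6 → 189
  B: 202 + 0.2×(255−202) = 202 + 10.6 = 212.6 → 213
rgb(221, 189, 213) = #ddbdd5.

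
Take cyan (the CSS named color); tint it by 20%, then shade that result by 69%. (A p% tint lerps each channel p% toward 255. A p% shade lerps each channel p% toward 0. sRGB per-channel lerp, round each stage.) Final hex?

CSS cyan is rgb(0, 255, 255).
Per channel, c → c + 0.2(255 − c):
  R: 0 + 0.2×(255−0) = 0 + 51 = 51 → 51
  G: 255 + 0 = 255 → 255
  B: 255 + 0.2×(255−255) = 255 + 0 = 255 → 255
After the tint: rgb(51, 255, 255) = #33ffff.
Per channel, c → c + 0.69(0 − c):
  R: 51 − 35.19 = 15.81 → 16
  G: 255 + 0.69×(0−255) = 255 − 175.95 = 79.05 → 79
  B: 255 + 0.69×(0−255) = 255 − 175.95 = 79.05 → 79
rgb(16, 79, 79) = #104f4f.

#104f4f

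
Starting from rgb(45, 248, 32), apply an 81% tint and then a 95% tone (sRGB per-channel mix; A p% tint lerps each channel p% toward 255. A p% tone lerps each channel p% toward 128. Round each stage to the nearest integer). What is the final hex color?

Per channel, c → c + 0.81(255 − c):
  R: 45 + 170.1 = 215.1 → 215
  G: 248 + 5.67 = 253.67 → 254
  B: 32 + 180.63 = 212.63 → 213
After the tint: rgb(215, 254, 213) = #d7fed5.
Lerp each channel 95% toward 128:
  R: 215 − 82.65 = 132.35 → 132
  G: 254 − 119.7 = 134.3 → 134
  B: 213 + 0.95×(128−213) = 213 − 80.75 = 132.25 → 132
rgb(132, 134, 132) = #848684.

#848684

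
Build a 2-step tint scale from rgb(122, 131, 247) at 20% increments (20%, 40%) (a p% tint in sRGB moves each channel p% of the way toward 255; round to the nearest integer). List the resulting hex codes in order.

20%: (122 + 26.6 = 148.6→149, 131 + 24.8 = 155.8→156, 247 + 1.6 = 248.6→249) → #959cf9
40%: (122 + 53.2 = 175.2→175, 131 + 49.6 = 180.6→181, 247 + 3.2 = 250.2→250) → #afb5fa

#959cf9, #afb5fa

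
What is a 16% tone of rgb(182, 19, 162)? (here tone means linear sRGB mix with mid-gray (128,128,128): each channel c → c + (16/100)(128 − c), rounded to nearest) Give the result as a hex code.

Lerp each channel 16% toward 128:
  R: 182 + 0.16×(128−182) = 182 − 8.64 = 173.36 → 173
  G: 19 + 17.44 = 36.44 → 36
  B: 162 − 5.44 = 156.56 → 157
rgb(173, 36, 157) = #AD249D.

#AD249D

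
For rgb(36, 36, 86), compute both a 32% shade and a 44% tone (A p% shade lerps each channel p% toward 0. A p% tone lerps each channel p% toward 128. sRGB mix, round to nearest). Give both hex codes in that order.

#18183a, #4c4c68

32% shade:
  R: 36 + 0.32×(0−36) = 36 − 11.52 = 24.48 → 24
  G: 36 − 11.52 = 24.48 → 24
  B: 86 − 27.52 = 58.48 → 58
  → #18183a
44% tone:
  R: 36 + 0.44×(128−36) = 36 + 40.48 = 76.48 → 76
  G: 36 + 0.44×(128−36) = 36 + 40.48 = 76.48 → 76
  B: 86 + 0.44×(128−86) = 86 + 18.48 = 104.48 → 104
  → #4c4c68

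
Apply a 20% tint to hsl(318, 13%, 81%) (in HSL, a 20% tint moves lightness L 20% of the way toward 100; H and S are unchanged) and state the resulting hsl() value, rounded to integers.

hsl(318, 13%, 85%)

L moves 20% from 81 toward 100: 81 + 3.8 = 84.8 → 85.
H and S are unchanged.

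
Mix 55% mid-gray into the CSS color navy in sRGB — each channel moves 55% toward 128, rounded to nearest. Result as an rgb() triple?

CSS navy is rgb(0, 0, 128).
Lerp each channel 55% toward 128:
  R: 0 + 0.55×(128−0) = 0 + 70.4 = 70.4 → 70
  G: 0 + 0.55×(128−0) = 0 + 70.4 = 70.4 → 70
  B: 128 + 0 = 128 → 128

rgb(70, 70, 128)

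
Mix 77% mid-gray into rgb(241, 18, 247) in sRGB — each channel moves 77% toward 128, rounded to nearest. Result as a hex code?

A 77% tone moves each channel 77% toward 128:
  R: 241 + 0.77×(128−241) = 241 − 87.01 = 153.99 → 154
  G: 18 + 0.77×(128−18) = 18 + 84.7 = 102.7 → 103
  B: 247 − 91.63 = 155.37 → 155
rgb(154, 103, 155) = #9A679B.

#9A679B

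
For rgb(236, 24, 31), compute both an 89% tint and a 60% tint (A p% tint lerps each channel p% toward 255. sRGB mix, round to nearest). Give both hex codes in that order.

89% tint:
  R: 236 + 16.91 = 252.91 → 253
  G: 24 + 205.59 = 229.59 → 230
  B: 31 + 0.89×(255−31) = 31 + 199.36 = 230.36 → 230
  → #FDE6E6
60% tint:
  R: 236 + 0.6×(255−236) = 236 + 11.4 = 247.4 → 247
  G: 24 + 138.6 = 162.6 → 163
  B: 31 + 0.6×(255−31) = 31 + 134.4 = 165.4 → 165
  → #F7A3A5

#FDE6E6, #F7A3A5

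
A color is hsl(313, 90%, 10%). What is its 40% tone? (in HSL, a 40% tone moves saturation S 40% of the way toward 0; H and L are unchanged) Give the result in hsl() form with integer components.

S moves 40% from 90 toward 0: 90 − 36 = 54 → 54.
H and L are unchanged.

hsl(313, 54%, 10%)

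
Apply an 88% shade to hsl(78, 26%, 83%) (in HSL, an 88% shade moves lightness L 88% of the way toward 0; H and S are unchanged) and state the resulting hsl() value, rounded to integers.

hsl(78, 26%, 10%)

L moves 88% from 83 toward 0: 83 − 73.04 = 9.96 → 10.
H and S are unchanged.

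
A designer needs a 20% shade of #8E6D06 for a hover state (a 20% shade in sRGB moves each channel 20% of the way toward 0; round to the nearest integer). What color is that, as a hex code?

#725705

#8E6D06 is rgb(142, 109, 6).
A 20% shade moves each channel 20% toward 0:
  R: 142 − 28.4 = 113.6 → 114
  G: 109 + 0.2×(0−109) = 109 − 21.8 = 87.2 → 87
  B: 6 + 0.2×(0−6) = 6 − 1.2 = 4.8 → 5
rgb(114, 87, 5) = #725705.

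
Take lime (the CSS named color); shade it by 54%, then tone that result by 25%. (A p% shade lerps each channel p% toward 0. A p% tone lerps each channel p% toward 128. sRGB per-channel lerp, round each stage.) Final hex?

CSS lime is rgb(0, 255, 0).
Lerp each channel 54% toward 0:
  R: 0 + 0 = 0 → 0
  G: 255 + 0.54×(0−255) = 255 − 137.7 = 117.3 → 117
  B: 0 + 0 = 0 → 0
After the shade: rgb(0, 117, 0) = #007500.
A 25% tone moves each channel 25% toward 128:
  R: 0 + 32 = 32 → 32
  G: 117 + 2.75 = 119.75 → 120
  B: 0 + 0.25×(128−0) = 0 + 32 = 32 → 32
rgb(32, 120, 32) = #207820.

#207820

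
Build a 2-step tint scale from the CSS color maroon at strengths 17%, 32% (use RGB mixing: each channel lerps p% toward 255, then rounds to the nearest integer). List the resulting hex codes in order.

CSS maroon is rgb(128, 0, 0).
17%: (128 + 21.59 = 149.59→150, 0 + 43.35 = 43.35→43, 0 + 43.35 = 43.35→43) → #962b2b
32%: (128 + 40.64 = 168.64→169, 0 + 81.6 = 81.6→82, 0 + 81.6 = 81.6→82) → #a95252

#962b2b, #a95252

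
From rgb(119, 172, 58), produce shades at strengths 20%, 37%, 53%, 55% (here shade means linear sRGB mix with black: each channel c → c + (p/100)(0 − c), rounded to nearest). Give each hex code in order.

20%: (119 − 23.8 = 95.2→95, 172 − 34.4 = 137.6→138, 58 − 11.6 = 46.4→46) → #5f8a2e
37%: (119 − 44.03 = 74.97→75, 172 − 63.64 = 108.36→108, 58 − 21.46 = 36.54→37) → #4b6c25
53%: (119 − 63.07 = 55.93→56, 172 − 91.16 = 80.84→81, 58 − 30.74 = 27.26→27) → #38511b
55%: (119 − 65.45 = 53.55→54, 172 − 94.6 = 77.4→77, 58 − 31.9 = 26.1→26) → #364d1a

#5f8a2e, #4b6c25, #38511b, #364d1a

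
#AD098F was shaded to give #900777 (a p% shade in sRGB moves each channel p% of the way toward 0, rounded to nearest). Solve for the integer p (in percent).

17%

#AD098F is rgb(173, 9, 143); #900777 is rgb(144, 7, 119).
On the R channel (widest range): 144 ≈ 173 + (p/100)(0 − 173), so p ≈ 100×(144 − 173)/(0 − 173) = -2900/-173 = 16.76.
p = 17 reproduces all three channels after rounding.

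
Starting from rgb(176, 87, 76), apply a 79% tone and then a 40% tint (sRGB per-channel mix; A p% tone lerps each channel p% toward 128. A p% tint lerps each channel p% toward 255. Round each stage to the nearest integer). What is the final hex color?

A 79% tone moves each channel 79% toward 128:
  R: 176 + 0.79×(128−176) = 176 − 37.92 = 138.08 → 138
  G: 87 + 32.39 = 119.39 → 119
  B: 76 + 0.79×(128−76) = 76 + 41.08 = 117.08 → 117
After the tone: rgb(138, 119, 117) = #8a7775.
Lerp each channel 40% toward 255:
  R: 138 + 0.4×(255−138) = 138 + 46.8 = 184.8 → 185
  G: 119 + 54.4 = 173.4 → 173
  B: 117 + 55.2 = 172.2 → 172
rgb(185, 173, 172) = #b9adac.

#b9adac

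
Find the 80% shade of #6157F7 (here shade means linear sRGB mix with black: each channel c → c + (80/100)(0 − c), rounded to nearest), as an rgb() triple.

rgb(19, 17, 49)

#6157F7 is rgb(97, 87, 247).
An 80% shade moves each channel 80% toward 0:
  R: 97 − 77.6 = 19.4 → 19
  G: 87 − 69.6 = 17.4 → 17
  B: 247 − 197.6 = 49.4 → 49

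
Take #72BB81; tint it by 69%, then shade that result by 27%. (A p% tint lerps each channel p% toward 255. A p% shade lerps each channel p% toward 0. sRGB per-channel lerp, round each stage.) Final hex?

#9AAB9E

#72BB81 is rgb(114, 187, 129).
Per channel, c → c + 0.69(255 − c):
  R: 114 + 97.29 = 211.29 → 211
  G: 187 + 0.69×(255−187) = 187 + 46.92 = 233.92 → 234
  B: 129 + 86.94 = 215.94 → 216
After the tint: rgb(211, 234, 216) = #D3EAD8.
Lerp each channel 27% toward 0:
  R: 211 − 56.97 = 154.03 → 154
  G: 234 − 63.18 = 170.82 → 171
  B: 216 + 0.27×(0−216) = 216 − 58.32 = 157.68 → 158
rgb(154, 171, 158) = #9AAB9E.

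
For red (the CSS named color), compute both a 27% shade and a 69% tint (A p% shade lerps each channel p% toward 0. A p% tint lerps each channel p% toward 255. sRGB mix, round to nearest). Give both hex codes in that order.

#ba0000, #ffb0b0

CSS red is rgb(255, 0, 0).
27% shade:
  R: 255 − 68.85 = 186.15 → 186
  G: 0 + 0 = 0 → 0
  B: 0 + 0 = 0 → 0
  → #ba0000
69% tint:
  R: 255 + 0.69×(255−255) = 255 + 0 = 255 → 255
  G: 0 + 0.69×(255−0) = 0 + 175.95 = 175.95 → 176
  B: 0 + 175.95 = 175.95 → 176
  → #ffb0b0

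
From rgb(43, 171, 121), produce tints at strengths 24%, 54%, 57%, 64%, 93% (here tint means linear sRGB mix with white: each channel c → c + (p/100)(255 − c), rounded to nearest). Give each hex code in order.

24%: (43 + 50.88 = 93.88→94, 171 + 20.16 = 191.16→191, 121 + 32.16 = 153.16→153) → #5EBF99
54%: (43 + 114.48 = 157.48→157, 171 + 45.36 = 216.36→216, 121 + 72.36 = 193.36→193) → #9DD8C1
57%: (43 + 120.84 = 163.84→164, 171 + 47.88 = 218.88→219, 121 + 76.38 = 197.38→197) → #A4DBC5
64%: (43 + 135.68 = 178.68→179, 171 + 53.76 = 224.76→225, 121 + 85.76 = 206.76→207) → #B3E1CF
93%: (43 + 197.16 = 240.16→240, 171 + 78.12 = 249.12→249, 121 + 124.62 = 245.62→246) → #F0F9F6

#5EBF99, #9DD8C1, #A4DBC5, #B3E1CF, #F0F9F6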